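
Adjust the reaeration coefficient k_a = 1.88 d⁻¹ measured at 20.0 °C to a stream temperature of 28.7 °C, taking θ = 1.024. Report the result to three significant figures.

k_a(T₂) = k_a(T₁) · θ^(T₂−T₁) = 1.88 × 1.024^(28.7−20.0)
= 1.88 × 1.024^8.70 = 1.88 × 1.229 = 2.311 d⁻¹.

k_a ≈ 2.31 d⁻¹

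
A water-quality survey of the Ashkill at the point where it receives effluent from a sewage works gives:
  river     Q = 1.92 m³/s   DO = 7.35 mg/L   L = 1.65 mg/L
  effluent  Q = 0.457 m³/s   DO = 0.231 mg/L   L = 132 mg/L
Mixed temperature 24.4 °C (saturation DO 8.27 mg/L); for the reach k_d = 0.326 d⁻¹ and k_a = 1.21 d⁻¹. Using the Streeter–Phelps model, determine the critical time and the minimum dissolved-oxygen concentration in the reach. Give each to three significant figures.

t_c ≈ 1.18 d; minimum DO ≈ 3.38 mg/L

Mixed DO = (1.92×7.35 + 0.457×0.231)/(1.92+0.457) = 14.22/2.377 = 5.981 mg/L.
Mixed L₀ = (1.92×1.65 + 0.457×132)/(2.377) = 63.49/2.377 = 26.71 mg/L.
Initial deficit D₀ = C_s − DO₀ = 8.27 − 5.981 = 2.289 mg/L.
t_c = (1/0.8840) ln[(1.21/0.326)(1 − 2.289×0.8840/(0.326×26.71))] = 1.131 × ln(2.849) = 1.184 d.
D_c = (0.326/1.21) × 26.71 × e^(−0.326×1.184) = 0.2694 × 26.71 × 0.6797 = 4.891 mg/L.
Minimum DO = 8.27 − 4.891 = 3.379 mg/L.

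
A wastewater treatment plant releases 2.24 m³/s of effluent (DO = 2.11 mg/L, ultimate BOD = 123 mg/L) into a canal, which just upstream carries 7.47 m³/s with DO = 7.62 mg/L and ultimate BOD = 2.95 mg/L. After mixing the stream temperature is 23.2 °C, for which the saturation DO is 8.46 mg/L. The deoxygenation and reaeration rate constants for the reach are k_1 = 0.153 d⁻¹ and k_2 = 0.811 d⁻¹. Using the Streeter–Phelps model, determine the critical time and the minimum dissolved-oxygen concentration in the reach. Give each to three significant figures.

t_c ≈ 2.00 d; minimum DO ≈ 4.20 mg/L

Mixed DO = (7.47×7.62 + 2.24×2.11)/(7.47+2.24) = 61.65/9.710 = 6.349 mg/L.
Mixed L₀ = (7.47×2.95 + 2.24×123)/(9.710) = 297.6/9.710 = 30.64 mg/L.
Initial deficit D₀ = C_s − DO₀ = 8.46 − 6.349 = 2.111 mg/L.
t_c = (1/0.6580) ln[(0.811/0.153)(1 − 2.111×0.6580/(0.153×30.64))] = 1.520 × ln(3.730) = 2.001 d.
D_c = (0.153/0.811) × 30.64 × e^(−0.153×2.001) = 0.1887 × 30.64 × 0.7363 = 4.257 mg/L.
Minimum DO = 8.46 − 4.257 = 4.203 mg/L.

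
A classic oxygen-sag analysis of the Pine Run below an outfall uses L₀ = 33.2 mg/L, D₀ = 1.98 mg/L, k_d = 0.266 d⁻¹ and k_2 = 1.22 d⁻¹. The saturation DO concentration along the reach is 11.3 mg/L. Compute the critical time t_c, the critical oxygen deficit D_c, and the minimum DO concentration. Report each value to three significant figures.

With k_2/k_d = 4.586 and 1 − D₀(k_2−k_d)/(k_d L₀) = 0.7861,
t_c = ln(4.586 × 0.7861) / (1.22 − 0.266) = ln(3.605) / 0.9540 = 1.282/0.9540 = 1.344 d.
L(t_c) = L₀ e^(−k_d t_c) = 33.2 × 0.6994 = 23.22 mg/L, and at the critical point k_2 D_c = k_d L, so D_c = (0.266/1.22) × 23.22 = 5.062 mg/L.
Minimum DO = C_s − D_c = 11.3 − 5.062 = 6.238 mg/L.

t_c ≈ 1.34 d; D_c ≈ 5.06 mg/L; min DO ≈ 6.24 mg/L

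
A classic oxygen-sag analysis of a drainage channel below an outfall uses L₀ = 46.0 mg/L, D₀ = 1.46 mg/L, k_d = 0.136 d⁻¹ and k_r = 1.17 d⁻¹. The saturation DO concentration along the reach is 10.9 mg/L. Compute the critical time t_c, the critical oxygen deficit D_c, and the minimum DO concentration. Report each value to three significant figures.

With k_r/k_d = 8.603 and 1 − D₀(k_r−k_d)/(k_d L₀) = 0.7587,
t_c = ln(8.603 × 0.7587) / (1.17 − 0.136) = ln(6.527) / 1.034 = 1.876/1.034 = 1.814 d.
D_c = (k_d/k_r) L₀ e^(−k_d t_c) = (0.136/1.17) × 46.0 × e^(−0.136×1.814) = 0.1162 × 46.0 × 0.7813 = 4.178 mg/L.
Minimum DO = C_s − D_c = 10.9 − 4.178 = 6.722 mg/L.

t_c ≈ 1.81 d; D_c ≈ 4.18 mg/L; min DO ≈ 6.72 mg/L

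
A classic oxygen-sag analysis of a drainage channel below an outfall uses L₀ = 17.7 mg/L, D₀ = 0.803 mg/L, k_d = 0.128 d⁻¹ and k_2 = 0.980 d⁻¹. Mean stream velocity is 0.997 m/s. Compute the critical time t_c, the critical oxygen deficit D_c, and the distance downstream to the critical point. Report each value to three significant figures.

t_c = [1/(k_2−k_d)] ln[(k_2/k_d)(1 − D₀(k_2−k_d)/(k_d L₀))]
= [1/(0.980−0.128)] ln[(0.980/0.128)(1 − 0.803×0.8520/(0.128×17.7))]
= (1/0.8520) ln[7.656 × 0.6980] = 1.174 × ln(5.344) = 1.174 × 1.676 = 1.967 d.
L(t_c) = L₀ e^(−k_d t_c) = 17.7 × 0.7774 = 13.76 mg/L, and at the critical point k_2 D_c = k_d L, so D_c = (0.128/0.980) × 13.76 = 1.797 mg/L.
x_c = v t_c = 0.997 m/s × 1.967 d × 86400 s/d = 169500 m ≈ 169 km.

t_c ≈ 1.97 d; D_c ≈ 1.80 mg/L; x_c ≈ 169 km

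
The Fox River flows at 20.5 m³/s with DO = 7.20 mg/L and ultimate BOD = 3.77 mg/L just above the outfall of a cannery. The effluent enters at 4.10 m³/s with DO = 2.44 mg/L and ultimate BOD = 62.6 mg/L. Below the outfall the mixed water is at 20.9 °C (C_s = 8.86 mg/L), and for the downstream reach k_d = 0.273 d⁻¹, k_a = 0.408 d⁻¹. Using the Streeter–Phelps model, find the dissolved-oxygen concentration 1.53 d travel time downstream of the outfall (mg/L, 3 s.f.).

Mixed DO = (20.5×7.20 + 4.10×2.44)/(20.5+4.10) = 157.6/24.60 = 6.407 mg/L.
Mixed L₀ = (20.5×3.77 + 4.10×62.6)/(24.60) = 333.9/24.60 = 13.57 mg/L.
Initial deficit D₀ = C_s − DO₀ = 8.86 − 6.407 = 2.453 mg/L.
D(1.53) = [0.273×13.57/(0.408−0.273)](e^(−0.273×1.53) − e^(−0.408×1.53)) + 2.453 e^(−0.408×1.53)
= 27.45 × (0.6586 − 0.5357) + 2.453 × 0.5357 = 4.688 mg/L.
DO = 8.86 − 4.688 = 4.172 mg/L.

DO ≈ 4.17 mg/L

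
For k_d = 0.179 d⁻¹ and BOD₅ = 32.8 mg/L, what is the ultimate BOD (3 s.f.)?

BOD₅ = L₀(1 − e^(−5k_d)) ⇒ L₀ = BOD₅ / (1 − e^(−5×0.179))
= 32.8 / (1 − 0.4086) = 32.8 / 0.5914 = 55.46 mg/L.

L₀ ≈ 55.5 mg/L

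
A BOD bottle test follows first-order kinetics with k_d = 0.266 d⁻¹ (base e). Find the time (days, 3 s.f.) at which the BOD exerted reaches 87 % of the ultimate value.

t ≈ 7.67 d

y/L₀ = 1 − e^(−k_d t) = 0.87 ⇒ e^(−k_d t) = 0.130
t = −ln(0.130) / 0.266 = 2.040 / 0.266 = 7.670 d.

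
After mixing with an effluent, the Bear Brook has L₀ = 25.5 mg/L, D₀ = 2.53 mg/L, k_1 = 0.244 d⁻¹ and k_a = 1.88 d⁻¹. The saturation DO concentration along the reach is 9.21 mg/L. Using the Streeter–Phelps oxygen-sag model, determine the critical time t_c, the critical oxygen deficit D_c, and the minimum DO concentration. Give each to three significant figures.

t_c ≈ 0.579 d; D_c ≈ 2.87 mg/L; min DO ≈ 6.34 mg/L

At the critical point dD/dt = 0, so k_1 L₀ e^(−k_1 t) = k_a D. Substituting D(t) from the Streeter–Phelps equation and solving for t gives
t_c = ln[(k_a/k_1)(1 − D₀(k_a−k_1)/(k_1 L₀))] / (k_a−k_1).
Here k_a−k_1 = 1.636 d⁻¹ and 1 − D₀(k_a−k_1)/(k_1 L₀) = 1 − 2.53×1.636/(0.244×25.5) = 0.3348, so
t_c = ln(7.705 × 0.3348) / 1.636 = 0.9475 / 1.636 = 0.5792 d.
D_c = (k_1/k_a) L₀ e^(−k_1 t_c) = (0.244/1.88) × 25.5 × e^(−0.244×0.5792) = 0.1298 × 25.5 × 0.8682 = 2.873 mg/L.
Minimum DO = C_s − D_c = 9.21 − 2.873 = 6.337 mg/L.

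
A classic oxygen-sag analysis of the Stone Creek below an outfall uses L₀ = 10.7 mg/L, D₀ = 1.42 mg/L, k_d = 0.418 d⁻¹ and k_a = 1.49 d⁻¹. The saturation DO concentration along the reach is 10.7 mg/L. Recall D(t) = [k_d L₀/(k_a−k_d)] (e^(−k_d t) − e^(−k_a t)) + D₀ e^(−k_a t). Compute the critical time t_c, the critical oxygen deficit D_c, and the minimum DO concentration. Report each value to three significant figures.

t_c ≈ 0.798 d; D_c ≈ 2.15 mg/L; min DO ≈ 8.55 mg/L

With k_a/k_d = 3.565 and 1 − D₀(k_a−k_d)/(k_d L₀) = 0.6597,
t_c = ln(3.565 × 0.6597) / (1.49 − 0.418) = ln(2.351) / 1.072 = 0.8550/1.072 = 0.7976 d.
L(t_c) = L₀ e^(−k_d t_c) = 10.7 × 0.7165 = 7.666 mg/L, and at the critical point k_a D_c = k_d L, so D_c = (0.418/1.49) × 7.666 = 2.151 mg/L.
Minimum DO = C_s − D_c = 10.7 − 2.151 = 8.549 mg/L.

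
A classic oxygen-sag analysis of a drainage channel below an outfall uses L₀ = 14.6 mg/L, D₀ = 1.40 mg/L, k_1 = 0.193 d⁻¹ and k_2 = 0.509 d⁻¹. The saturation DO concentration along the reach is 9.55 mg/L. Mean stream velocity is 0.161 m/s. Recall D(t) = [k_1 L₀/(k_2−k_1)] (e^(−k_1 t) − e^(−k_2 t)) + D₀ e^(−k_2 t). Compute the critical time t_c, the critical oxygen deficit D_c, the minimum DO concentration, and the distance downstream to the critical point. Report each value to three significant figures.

t_c ≈ 2.53 d; D_c ≈ 3.40 mg/L; min DO ≈ 6.15 mg/L; x_c ≈ 35.2 km

With k_2/k_1 = 2.637 and 1 − D₀(k_2−k_1)/(k_1 L₀) = 0.8430,
t_c = ln(2.637 × 0.8430) / (0.509 − 0.193) = ln(2.223) / 0.3160 = 0.7990/0.3160 = 2.528 d.
L(t_c) = L₀ e^(−k_1 t_c) = 14.6 × 0.6139 = 8.962 mg/L, and at the critical point k_2 D_c = k_1 L, so D_c = (0.193/0.509) × 8.962 = 3.398 mg/L.
Minimum DO = C_s − D_c = 9.55 − 3.398 = 6.152 mg/L.
x_c = v t_c = 0.161 m/s × 2.528 d × 86400 s/d = 35170 m ≈ 35.2 km.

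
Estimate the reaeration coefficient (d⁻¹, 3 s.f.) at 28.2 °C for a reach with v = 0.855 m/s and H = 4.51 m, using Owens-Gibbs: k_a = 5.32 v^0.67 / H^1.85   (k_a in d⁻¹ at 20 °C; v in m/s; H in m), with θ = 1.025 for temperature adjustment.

k_a(20) = 5.32 × 0.855^0.67 / 4.51^1.85 = 5.32 × 0.9004 / 16.23 = 0.2952 d⁻¹.
k_a(28.2) = 0.2952 × 1.025^(28.2−20) = 0.2952 × 1.224 = 0.3614 d⁻¹.

k_a ≈ 0.361 d⁻¹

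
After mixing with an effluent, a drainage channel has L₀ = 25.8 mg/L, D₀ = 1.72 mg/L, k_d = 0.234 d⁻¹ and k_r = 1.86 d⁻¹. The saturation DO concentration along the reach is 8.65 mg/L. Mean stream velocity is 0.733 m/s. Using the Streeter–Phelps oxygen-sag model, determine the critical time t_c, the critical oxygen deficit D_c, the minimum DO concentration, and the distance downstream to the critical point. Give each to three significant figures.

t_c ≈ 0.892 d; D_c ≈ 2.63 mg/L; min DO ≈ 6.02 mg/L; x_c ≈ 56.5 km

t_c = [1/(k_r−k_d)] ln[(k_r/k_d)(1 − D₀(k_r−k_d)/(k_d L₀))]
= [1/(1.86−0.234)] ln[(1.86/0.234)(1 − 1.72×1.626/(0.234×25.8))]
= (1/1.626) ln[7.949 × 0.5368] = 0.6150 × ln(4.266) = 0.6150 × 1.451 = 0.8922 d.
L(t_c) = L₀ e^(−k_d t_c) = 25.8 × 0.8116 = 20.94 mg/L, and at the critical point k_r D_c = k_d L, so D_c = (0.234/1.86) × 20.94 = 2.634 mg/L.
Minimum DO = C_s − D_c = 8.65 − 2.634 = 6.016 mg/L.
x_c = v t_c = 0.733 m/s × 0.8922 d × 86400 s/d = 56510 m ≈ 56.5 km.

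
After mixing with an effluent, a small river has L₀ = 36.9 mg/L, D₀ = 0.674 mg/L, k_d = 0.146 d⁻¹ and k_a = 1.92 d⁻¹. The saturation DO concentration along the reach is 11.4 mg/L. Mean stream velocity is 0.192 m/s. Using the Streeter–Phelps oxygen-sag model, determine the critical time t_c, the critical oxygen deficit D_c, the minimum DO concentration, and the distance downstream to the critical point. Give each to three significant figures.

With k_a/k_d = 13.15 and 1 − D₀(k_a−k_d)/(k_d L₀) = 0.7781,
t_c = ln(13.15 × 0.7781) / (1.92 − 0.146) = ln(10.23) / 1.774 = 2.326/1.774 = 1.311 d.
D_c = (k_d/k_a) L₀ e^(−k_d t_c) = (0.146/1.92) × 36.9 × e^(−0.146×1.311) = 0.07604 × 36.9 × 0.8258 = 2.317 mg/L.
Minimum DO = C_s − D_c = 11.4 − 2.317 = 9.083 mg/L.
x_c = v t_c = 0.192 m/s × 1.311 d × 86400 s/d = 21750 m ≈ 21.7 km.

t_c ≈ 1.31 d; D_c ≈ 2.32 mg/L; min DO ≈ 9.08 mg/L; x_c ≈ 21.7 km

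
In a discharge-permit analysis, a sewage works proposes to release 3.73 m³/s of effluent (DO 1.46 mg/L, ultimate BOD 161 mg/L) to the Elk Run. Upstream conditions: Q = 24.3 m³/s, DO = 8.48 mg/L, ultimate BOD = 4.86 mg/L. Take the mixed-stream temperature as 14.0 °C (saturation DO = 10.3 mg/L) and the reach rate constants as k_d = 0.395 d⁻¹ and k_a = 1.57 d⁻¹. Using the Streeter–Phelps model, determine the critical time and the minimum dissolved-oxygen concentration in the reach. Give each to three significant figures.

Mixed DO = (24.3×8.48 + 3.73×1.46)/(24.3+3.73) = 211.5/28.03 = 7.546 mg/L.
Mixed L₀ = (24.3×4.86 + 3.73×161)/(28.03) = 718.6/28.03 = 25.64 mg/L.
Initial deficit D₀ = C_s − DO₀ = 10.3 − 7.546 = 2.754 mg/L.
t_c = (1/1.175) ln[(1.57/0.395)(1 − 2.754×1.175/(0.395×25.64))] = 0.8511 × ln(2.705) = 0.8468 d.
D_c = (0.395/1.57) × 25.64 × e^(−0.395×0.8468) = 0.2516 × 25.64 × 0.7157 = 4.617 mg/L.
Minimum DO = 10.3 − 4.617 = 5.683 mg/L.

t_c ≈ 0.847 d; minimum DO ≈ 5.68 mg/L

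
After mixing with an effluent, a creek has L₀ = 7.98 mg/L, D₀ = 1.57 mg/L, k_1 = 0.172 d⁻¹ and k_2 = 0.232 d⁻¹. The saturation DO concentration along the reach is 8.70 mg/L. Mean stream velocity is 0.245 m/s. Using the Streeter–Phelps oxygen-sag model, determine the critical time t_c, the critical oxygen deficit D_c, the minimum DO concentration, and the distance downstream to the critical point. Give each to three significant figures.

With k_2/k_1 = 1.349 and 1 − D₀(k_2−k_1)/(k_1 L₀) = 0.9314,
t_c = ln(1.349 × 0.9314) / (0.232 − 0.172) = ln(1.256) / 0.06000 = 0.2281/0.06000 = 3.802 d.
L(t_c) = L₀ e^(−k_1 t_c) = 7.98 × 0.5200 = 4.149 mg/L, and at the critical point k_2 D_c = k_1 L, so D_c = (0.172/0.232) × 4.149 = 3.076 mg/L.
Minimum DO = C_s − D_c = 8.70 − 3.076 = 5.624 mg/L.
x_c = v t_c = 0.245 m/s × 3.802 d × 86400 s/d = 80490 m ≈ 80.5 km.

t_c ≈ 3.80 d; D_c ≈ 3.08 mg/L; min DO ≈ 5.62 mg/L; x_c ≈ 80.5 km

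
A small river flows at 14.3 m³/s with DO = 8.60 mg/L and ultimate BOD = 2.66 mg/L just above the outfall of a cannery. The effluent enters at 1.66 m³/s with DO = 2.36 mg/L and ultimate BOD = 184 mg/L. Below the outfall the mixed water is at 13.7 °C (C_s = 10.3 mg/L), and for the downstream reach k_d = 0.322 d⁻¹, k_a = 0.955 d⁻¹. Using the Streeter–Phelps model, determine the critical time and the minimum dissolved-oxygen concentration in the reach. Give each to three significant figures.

t_c ≈ 1.34 d; minimum DO ≈ 5.58 mg/L

Mixed DO = (14.3×8.60 + 1.66×2.36)/(14.3+1.66) = 126.9/15.96 = 7.951 mg/L.
Mixed L₀ = (14.3×2.66 + 1.66×184)/(15.96) = 343.5/15.96 = 21.52 mg/L.
Initial deficit D₀ = C_s − DO₀ = 10.3 − 7.951 = 2.349 mg/L.
t_c = (1/0.6330) ln[(0.955/0.322)(1 − 2.349×0.6330/(0.322×21.52))] = 1.580 × ln(2.329) = 1.336 d.
D_c = (0.322/0.955) × 21.52 × e^(−0.322×1.336) = 0.3372 × 21.52 × 0.6504 = 4.720 mg/L.
Minimum DO = 10.3 − 4.720 = 5.580 mg/L.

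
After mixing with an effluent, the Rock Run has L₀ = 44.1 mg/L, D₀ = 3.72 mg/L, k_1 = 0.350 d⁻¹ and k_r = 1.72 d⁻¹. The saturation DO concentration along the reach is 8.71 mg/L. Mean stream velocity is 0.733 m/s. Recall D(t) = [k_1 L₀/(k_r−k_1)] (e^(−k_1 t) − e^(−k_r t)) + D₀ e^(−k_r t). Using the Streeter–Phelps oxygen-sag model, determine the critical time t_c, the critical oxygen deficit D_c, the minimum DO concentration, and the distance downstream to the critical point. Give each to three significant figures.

t_c ≈ 0.870 d; D_c ≈ 6.62 mg/L; min DO ≈ 2.09 mg/L; x_c ≈ 55.1 km

t_c = [1/(k_r−k_1)] ln[(k_r/k_1)(1 − D₀(k_r−k_1)/(k_1 L₀))]
= [1/(1.72−0.350)] ln[(1.72/0.350)(1 − 3.72×1.370/(0.350×44.1))]
= (1/1.370) ln[4.914 × 0.6698] = 0.7299 × ln(3.292) = 0.7299 × 1.191 = 0.8696 d.
L(t_c) = L₀ e^(−k_1 t_c) = 44.1 × 0.7376 = 32.53 mg/L, and at the critical point k_r D_c = k_1 L, so D_c = (0.350/1.72) × 32.53 = 6.619 mg/L.
Minimum DO = C_s − D_c = 8.71 − 6.619 = 2.091 mg/L.
x_c = v t_c = 0.733 m/s × 0.8696 d × 86400 s/d = 55070 m ≈ 55.1 km.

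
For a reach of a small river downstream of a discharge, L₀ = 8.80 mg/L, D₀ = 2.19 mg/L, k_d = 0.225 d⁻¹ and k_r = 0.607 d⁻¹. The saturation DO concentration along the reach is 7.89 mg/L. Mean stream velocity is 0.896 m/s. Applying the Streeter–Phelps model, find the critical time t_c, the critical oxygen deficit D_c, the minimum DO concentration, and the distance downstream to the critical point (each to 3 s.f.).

At the critical point dD/dt = 0, so k_d L₀ e^(−k_d t) = k_r D. Substituting D(t) from the Streeter–Phelps equation and solving for t gives
t_c = ln[(k_r/k_d)(1 − D₀(k_r−k_d)/(k_d L₀))] / (k_r−k_d).
Here k_r−k_d = 0.3820 d⁻¹ and 1 − D₀(k_r−k_d)/(k_d L₀) = 1 − 2.19×0.3820/(0.225×8.80) = 0.5775, so
t_c = ln(2.698 × 0.5775) / 0.3820 = 0.4434 / 0.3820 = 1.161 d.
L(t_c) = L₀ e^(−k_d t_c) = 8.80 × 0.7702 = 6.778 mg/L, and at the critical point k_r D_c = k_d L, so D_c = (0.225/0.607) × 6.778 = 2.512 mg/L.
Minimum DO = C_s − D_c = 7.89 − 2.512 = 5.378 mg/L.
x_c = v t_c = 0.896 m/s × 1.161 d × 86400 s/d = 89850 m ≈ 89.8 km.

t_c ≈ 1.16 d; D_c ≈ 2.51 mg/L; min DO ≈ 5.38 mg/L; x_c ≈ 89.8 km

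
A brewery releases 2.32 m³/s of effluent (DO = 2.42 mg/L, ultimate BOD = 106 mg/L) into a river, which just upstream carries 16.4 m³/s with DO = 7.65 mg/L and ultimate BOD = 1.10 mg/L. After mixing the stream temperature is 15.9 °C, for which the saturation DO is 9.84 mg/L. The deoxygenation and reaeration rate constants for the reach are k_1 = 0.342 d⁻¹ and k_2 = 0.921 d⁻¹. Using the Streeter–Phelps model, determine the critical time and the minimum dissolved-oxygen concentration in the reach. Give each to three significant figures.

t_c ≈ 0.991 d; minimum DO ≈ 6.11 mg/L

Mixed DO = (16.4×7.65 + 2.32×2.42)/(16.4+2.32) = 131.1/18.72 = 7.002 mg/L.
Mixed L₀ = (16.4×1.10 + 2.32×106)/(18.72) = 264.0/18.72 = 14.10 mg/L.
Initial deficit D₀ = C_s − DO₀ = 9.84 − 7.002 = 2.838 mg/L.
t_c = (1/0.5790) ln[(0.921/0.342)(1 − 2.838×0.5790/(0.342×14.10))] = 1.727 × ln(1.775) = 0.9913 d.
D_c = (0.342/0.921) × 14.10 × e^(−0.342×0.9913) = 0.3713 × 14.10 × 0.7125 = 3.730 mg/L.
Minimum DO = 9.84 − 3.730 = 6.110 mg/L.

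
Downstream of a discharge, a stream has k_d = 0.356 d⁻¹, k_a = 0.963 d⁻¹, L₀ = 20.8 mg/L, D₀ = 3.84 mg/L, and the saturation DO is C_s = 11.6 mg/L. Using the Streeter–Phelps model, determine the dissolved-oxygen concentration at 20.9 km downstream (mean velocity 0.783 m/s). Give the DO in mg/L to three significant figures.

Travel time t = x/v = 20.9 km / (0.783 m/s) = 20900 m / 0.783 m/s = 26690 s = 0.3089 d.
k_d L₀/(k_a−k_d) = 0.356×20.8/(0.963−0.356) = 7.405/0.6070 = 12.20 mg/L.
e^(−k_d t) = e^(−0.356×0.3089) = 0.8959; e^(−k_a t) = e^(−0.963×0.3089) = 0.7427.
D = 12.20 × (0.8959 − 0.7427) + 3.84 × 0.7427 = 1.869 + 2.852 = 4.721 mg/L.
DO = C_s − D = 11.6 − 4.721 = 6.879 mg/L.

DO ≈ 6.88 mg/L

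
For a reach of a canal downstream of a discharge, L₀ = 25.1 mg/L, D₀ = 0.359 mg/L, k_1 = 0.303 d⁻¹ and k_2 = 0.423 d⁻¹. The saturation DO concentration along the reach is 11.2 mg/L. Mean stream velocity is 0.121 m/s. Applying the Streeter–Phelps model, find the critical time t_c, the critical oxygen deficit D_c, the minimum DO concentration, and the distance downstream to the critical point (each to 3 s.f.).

With k_2/k_1 = 1.396 and 1 − D₀(k_2−k_1)/(k_1 L₀) = 0.9943,
t_c = ln(1.396 × 0.9943) / (0.423 − 0.303) = ln(1.388) / 0.1200 = 0.3280/0.1200 = 2.733 d.
L(t_c) = L₀ e^(−k_1 t_c) = 25.1 × 0.4369 = 10.97 mg/L, and at the critical point k_2 D_c = k_1 L, so D_c = (0.303/0.423) × 10.97 = 7.855 mg/L.
Minimum DO = C_s − D_c = 11.2 − 7.855 = 3.345 mg/L.
x_c = v t_c = 0.121 m/s × 2.733 d × 86400 s/d = 28570 m ≈ 28.6 km.

t_c ≈ 2.73 d; D_c ≈ 7.85 mg/L; min DO ≈ 3.35 mg/L; x_c ≈ 28.6 km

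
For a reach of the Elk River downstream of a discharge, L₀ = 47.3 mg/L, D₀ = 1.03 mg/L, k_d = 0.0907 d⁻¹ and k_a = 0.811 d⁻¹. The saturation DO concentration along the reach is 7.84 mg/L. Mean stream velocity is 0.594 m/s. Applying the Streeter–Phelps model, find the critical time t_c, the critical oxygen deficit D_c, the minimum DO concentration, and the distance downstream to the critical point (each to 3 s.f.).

t_c = [1/(k_a−k_d)] ln[(k_a/k_d)(1 − D₀(k_a−k_d)/(k_d L₀))]
= [1/(0.811−0.0907)] ln[(0.811/0.0907)(1 − 1.03×0.7203/(0.0907×47.3))]
= (1/0.7203) ln[8.942 × 0.8271] = 1.388 × ln(7.395) = 1.388 × 2.001 = 2.778 d.
D_c = (k_d/k_a) L₀ e^(−k_d t_c) = (0.0907/0.811) × 47.3 × e^(−0.0907×2.778) = 0.1118 × 47.3 × 0.7773 = 4.112 mg/L.
Minimum DO = C_s − D_c = 7.84 − 4.112 = 3.728 mg/L.
x_c = v t_c = 0.594 m/s × 2.778 d × 86400 s/d = 142600 m ≈ 143 km.

t_c ≈ 2.78 d; D_c ≈ 4.11 mg/L; min DO ≈ 3.73 mg/L; x_c ≈ 143 km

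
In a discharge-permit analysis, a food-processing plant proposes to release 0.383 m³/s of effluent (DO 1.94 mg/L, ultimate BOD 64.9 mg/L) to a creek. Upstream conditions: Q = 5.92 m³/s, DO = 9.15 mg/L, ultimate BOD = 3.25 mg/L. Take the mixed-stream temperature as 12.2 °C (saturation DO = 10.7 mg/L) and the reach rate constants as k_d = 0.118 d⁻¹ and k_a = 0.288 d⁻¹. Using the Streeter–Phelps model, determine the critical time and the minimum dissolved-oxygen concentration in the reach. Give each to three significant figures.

Mixed DO = (5.92×9.15 + 0.383×1.94)/(5.92+0.383) = 54.91/6.303 = 8.712 mg/L.
Mixed L₀ = (5.92×3.25 + 0.383×64.9)/(6.303) = 44.10/6.303 = 6.996 mg/L.
Initial deficit D₀ = C_s − DO₀ = 10.7 − 8.712 = 1.988 mg/L.
t_c = (1/0.1700) ln[(0.288/0.118)(1 − 1.988×0.1700/(0.118×6.996))] = 5.882 × ln(1.441) = 2.151 d.
D_c = (0.118/0.288) × 6.996 × e^(−0.118×2.151) = 0.4097 × 6.996 × 0.7758 = 2.224 mg/L.
Minimum DO = 10.7 − 2.224 = 8.476 mg/L.

t_c ≈ 2.15 d; minimum DO ≈ 8.48 mg/L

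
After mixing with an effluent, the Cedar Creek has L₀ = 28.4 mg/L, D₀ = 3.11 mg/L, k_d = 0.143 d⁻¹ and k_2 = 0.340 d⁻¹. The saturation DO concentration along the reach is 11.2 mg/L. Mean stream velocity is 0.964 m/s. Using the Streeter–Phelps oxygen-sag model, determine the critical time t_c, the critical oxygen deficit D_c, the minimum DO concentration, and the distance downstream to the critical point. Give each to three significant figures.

t_c = [1/(k_2−k_d)] ln[(k_2/k_d)(1 − D₀(k_2−k_d)/(k_d L₀))]
= [1/(0.340−0.143)] ln[(0.340/0.143)(1 − 3.11×0.1970/(0.143×28.4))]
= (1/0.1970) ln[2.378 × 0.8491] = 5.076 × ln(2.019) = 5.076 × 0.7026 = 3.566 d.
L(t_c) = L₀ e^(−k_d t_c) = 28.4 × 0.6005 = 17.05 mg/L, and at the critical point k_2 D_c = k_d L, so D_c = (0.143/0.340) × 17.05 = 7.173 mg/L.
Minimum DO = C_s − D_c = 11.2 − 7.173 = 4.027 mg/L.
x_c = v t_c = 0.964 m/s × 3.566 d × 86400 s/d = 297000 m ≈ 297 km.

t_c ≈ 3.57 d; D_c ≈ 7.17 mg/L; min DO ≈ 4.03 mg/L; x_c ≈ 297 km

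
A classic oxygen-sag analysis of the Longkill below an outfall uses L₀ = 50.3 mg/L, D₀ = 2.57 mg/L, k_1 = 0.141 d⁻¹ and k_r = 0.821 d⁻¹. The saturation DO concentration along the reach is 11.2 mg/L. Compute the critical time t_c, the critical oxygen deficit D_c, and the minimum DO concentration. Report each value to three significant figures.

t_c = [1/(k_r−k_1)] ln[(k_r/k_1)(1 − D₀(k_r−k_1)/(k_1 L₀))]
= [1/(0.821−0.141)] ln[(0.821/0.141)(1 − 2.57×0.6800/(0.141×50.3))]
= (1/0.6800) ln[5.823 × 0.7536] = 1.471 × ln(4.388) = 1.471 × 1.479 = 2.175 d.
D_c = (k_1/k_r) L₀ e^(−k_1 t_c) = (0.141/0.821) × 50.3 × e^(−0.141×2.175) = 0.1717 × 50.3 × 0.7359 = 6.357 mg/L.
Minimum DO = C_s − D_c = 11.2 − 6.357 = 4.843 mg/L.

t_c ≈ 2.17 d; D_c ≈ 6.36 mg/L; min DO ≈ 4.84 mg/L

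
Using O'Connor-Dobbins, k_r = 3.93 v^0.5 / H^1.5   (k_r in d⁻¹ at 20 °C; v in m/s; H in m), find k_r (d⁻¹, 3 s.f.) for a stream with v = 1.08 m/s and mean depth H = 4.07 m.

k_r = 3.93 × 1.08^0.5 / 4.07^1.5 = 3.93 × 1.039 / 8.211 = 0.4974 d⁻¹.

k_r ≈ 0.497 d⁻¹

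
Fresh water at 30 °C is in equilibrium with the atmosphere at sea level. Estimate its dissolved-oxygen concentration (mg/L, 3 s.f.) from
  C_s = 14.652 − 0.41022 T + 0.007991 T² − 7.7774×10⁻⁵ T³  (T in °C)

C_s ≈ 7.44 mg/L

C_s = 14.652 − 0.41022×30 + 0.007991×30² − 7.7774×10⁻⁵×30³ = 7.437 mg/L.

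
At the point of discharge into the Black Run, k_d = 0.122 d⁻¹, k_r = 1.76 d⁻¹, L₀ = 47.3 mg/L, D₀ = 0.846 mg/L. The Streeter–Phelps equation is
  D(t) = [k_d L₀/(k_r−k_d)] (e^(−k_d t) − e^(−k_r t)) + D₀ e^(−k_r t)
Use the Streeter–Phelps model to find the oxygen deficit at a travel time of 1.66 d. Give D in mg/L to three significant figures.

k_d L₀/(k_r−k_d) = 0.122×47.3/(1.76−0.122) = 5.771/1.638 = 3.523 mg/L.
e^(−k_d t) = e^(−0.122×1.660) = 0.8167; e^(−k_r t) = e^(−1.76×1.660) = 0.05385.
D = 3.523 × (0.8167 − 0.05385) + 0.846 × 0.05385 = 2.687 + 0.04555 = 2.733 mg/L.

D ≈ 2.73 mg/L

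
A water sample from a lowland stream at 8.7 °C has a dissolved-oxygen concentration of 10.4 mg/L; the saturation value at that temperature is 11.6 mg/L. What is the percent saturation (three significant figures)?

89.7 % saturation

% saturation = C/C_s × 100 = 10.4/11.6 × 100 = 89.7 %.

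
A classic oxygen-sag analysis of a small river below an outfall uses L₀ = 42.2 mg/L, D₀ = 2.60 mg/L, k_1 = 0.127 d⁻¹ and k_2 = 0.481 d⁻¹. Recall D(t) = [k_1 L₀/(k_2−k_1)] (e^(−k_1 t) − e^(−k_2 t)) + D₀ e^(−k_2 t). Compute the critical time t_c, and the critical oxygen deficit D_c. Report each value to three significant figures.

t_c = [1/(k_2−k_1)] ln[(k_2/k_1)(1 − D₀(k_2−k_1)/(k_1 L₀))]
= [1/(0.481−0.127)] ln[(0.481/0.127)(1 − 2.60×0.3540/(0.127×42.2))]
= (1/0.3540) ln[3.787 × 0.8283] = 2.825 × ln(3.137) = 2.825 × 1.143 = 3.230 d.
D_c = (k_1/k_2) L₀ e^(−k_1 t_c) = (0.127/0.481) × 42.2 × e^(−0.127×3.230) = 0.2640 × 42.2 × 0.6635 = 7.393 mg/L.

t_c ≈ 3.23 d; D_c ≈ 7.39 mg/L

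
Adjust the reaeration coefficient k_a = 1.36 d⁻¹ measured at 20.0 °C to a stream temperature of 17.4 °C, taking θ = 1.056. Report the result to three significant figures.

k_a ≈ 1.18 d⁻¹

k_a(T₂) = k_a(T₁) · θ^(T₂−T₁) = 1.36 × 1.056^(17.4−20.0)
= 1.36 × 1.056^-2.60 = 1.36 × 0.8679 = 1.180 d⁻¹.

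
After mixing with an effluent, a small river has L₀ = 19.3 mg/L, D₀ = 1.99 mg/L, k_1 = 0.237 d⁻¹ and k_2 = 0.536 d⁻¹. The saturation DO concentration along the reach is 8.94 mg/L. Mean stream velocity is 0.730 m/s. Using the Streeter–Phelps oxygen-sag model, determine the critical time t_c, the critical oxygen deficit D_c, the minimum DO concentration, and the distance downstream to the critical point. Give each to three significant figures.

t_c ≈ 2.26 d; D_c ≈ 4.99 mg/L; min DO ≈ 3.95 mg/L; x_c ≈ 143 km

With k_2/k_1 = 2.262 and 1 − D₀(k_2−k_1)/(k_1 L₀) = 0.8699,
t_c = ln(2.262 × 0.8699) / (0.536 − 0.237) = ln(1.967) / 0.2990 = 0.6767/0.2990 = 2.263 d.
D_c = (k_1/k_2) L₀ e^(−k_1 t_c) = (0.237/0.536) × 19.3 × e^(−0.237×2.263) = 0.4422 × 19.3 × 0.5849 = 4.991 mg/L.
Minimum DO = C_s − D_c = 8.94 − 4.991 = 3.949 mg/L.
x_c = v t_c = 0.730 m/s × 2.263 d × 86400 s/d = 142700 m ≈ 143 km.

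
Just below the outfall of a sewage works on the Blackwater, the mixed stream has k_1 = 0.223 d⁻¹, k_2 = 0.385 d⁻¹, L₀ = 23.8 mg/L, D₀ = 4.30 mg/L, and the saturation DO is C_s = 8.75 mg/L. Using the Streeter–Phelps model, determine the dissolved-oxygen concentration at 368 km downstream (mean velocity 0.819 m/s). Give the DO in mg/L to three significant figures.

Travel time t = x/v = 368 km / (0.819 m/s) = 368000 m / 0.819 m/s = 449300 s = 5.201 d.
k_1 L₀/(k_2−k_1) = 0.223×23.8/(0.385−0.223) = 5.307/0.1620 = 32.76 mg/L.
e^(−k_1 t) = e^(−0.223×5.201) = 0.3136; e^(−k_2 t) = e^(−0.385×5.201) = 0.1350.
D = 32.76 × (0.3136 − 0.1350) + 4.30 × 0.1350 = 5.849 + 0.5807 = 6.430 mg/L.
DO = C_s − D = 8.75 − 6.430 = 2.320 mg/L.

DO ≈ 2.32 mg/L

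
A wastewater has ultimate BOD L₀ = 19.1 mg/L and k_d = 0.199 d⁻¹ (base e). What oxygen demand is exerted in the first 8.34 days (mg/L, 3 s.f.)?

y ≈ 15.5 mg/L

y_t = L₀(1 − e^(−k_d t)) = 19.1 × (1 − e^(−0.199×8.34))
= 19.1 × (1 − 0.1902) = 19.1 × 0.8098 = 15.47 mg/L.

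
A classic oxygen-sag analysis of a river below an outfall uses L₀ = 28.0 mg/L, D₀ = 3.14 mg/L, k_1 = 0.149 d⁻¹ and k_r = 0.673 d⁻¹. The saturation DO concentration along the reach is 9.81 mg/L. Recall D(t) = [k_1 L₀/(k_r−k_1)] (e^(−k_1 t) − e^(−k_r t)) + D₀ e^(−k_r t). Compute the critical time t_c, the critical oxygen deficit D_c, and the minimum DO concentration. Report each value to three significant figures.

t_c ≈ 1.92 d; D_c ≈ 4.66 mg/L; min DO ≈ 5.15 mg/L

With k_r/k_1 = 4.517 and 1 − D₀(k_r−k_1)/(k_1 L₀) = 0.6056,
t_c = ln(4.517 × 0.6056) / (0.673 − 0.149) = ln(2.735) / 0.5240 = 1.006/0.5240 = 1.920 d.
L(t_c) = L₀ e^(−k_1 t_c) = 28.0 × 0.7512 = 21.03 mg/L, and at the critical point k_r D_c = k_1 L, so D_c = (0.149/0.673) × 21.03 = 4.657 mg/L.
Minimum DO = C_s − D_c = 9.81 − 4.657 = 5.153 mg/L.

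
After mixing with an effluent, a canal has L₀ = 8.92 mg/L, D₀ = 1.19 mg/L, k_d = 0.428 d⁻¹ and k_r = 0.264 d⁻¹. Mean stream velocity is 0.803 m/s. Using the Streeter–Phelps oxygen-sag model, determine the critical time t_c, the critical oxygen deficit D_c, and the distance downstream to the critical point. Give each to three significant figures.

t_c ≈ 2.64 d; D_c ≈ 4.67 mg/L; x_c ≈ 183 km

t_c = [1/(k_r−k_d)] ln[(k_r/k_d)(1 − D₀(k_r−k_d)/(k_d L₀))]
= [1/(0.264−0.428)] ln[(0.264/0.428)(1 − 1.19×-0.1640/(0.428×8.92))]
= (1/-0.1640) ln[0.6168 × 1.051] = -6.098 × ln(0.6484) = -6.098 × -0.4333 = 2.642 d.
D_c = (k_d/k_r) L₀ e^(−k_d t_c) = (0.428/0.264) × 8.92 × e^(−0.428×2.642) = 1.621 × 8.92 × 0.3228 = 4.667 mg/L.
x_c = v t_c = 0.803 m/s × 2.642 d × 86400 s/d = 183300 m ≈ 183 km.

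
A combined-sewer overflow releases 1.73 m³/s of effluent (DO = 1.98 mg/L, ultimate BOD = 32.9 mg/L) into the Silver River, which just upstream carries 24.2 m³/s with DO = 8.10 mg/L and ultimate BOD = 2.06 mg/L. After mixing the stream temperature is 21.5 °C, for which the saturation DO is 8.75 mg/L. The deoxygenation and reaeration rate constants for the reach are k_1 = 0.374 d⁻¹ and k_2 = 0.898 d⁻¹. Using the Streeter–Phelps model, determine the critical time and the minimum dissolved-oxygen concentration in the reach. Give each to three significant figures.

t_c ≈ 0.820 d; minimum DO ≈ 7.49 mg/L

Mixed DO = (24.2×8.10 + 1.73×1.98)/(24.2+1.73) = 199.4/25.93 = 7.692 mg/L.
Mixed L₀ = (24.2×2.06 + 1.73×32.9)/(25.93) = 106.8/25.93 = 4.118 mg/L.
Initial deficit D₀ = C_s − DO₀ = 8.75 − 7.692 = 1.058 mg/L.
t_c = (1/0.5240) ln[(0.898/0.374)(1 − 1.058×0.5240/(0.374×4.118))] = 1.908 × ln(1.536) = 0.8196 d.
D_c = (0.374/0.898) × 4.118 × e^(−0.374×0.8196) = 0.4165 × 4.118 × 0.7360 = 1.262 mg/L.
Minimum DO = 8.75 − 1.262 = 7.488 mg/L.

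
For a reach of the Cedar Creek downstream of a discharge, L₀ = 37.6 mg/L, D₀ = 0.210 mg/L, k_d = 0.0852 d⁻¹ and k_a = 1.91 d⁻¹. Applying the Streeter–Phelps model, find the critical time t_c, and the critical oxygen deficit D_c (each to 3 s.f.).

At the critical point dD/dt = 0, so k_d L₀ e^(−k_d t) = k_a D. Substituting D(t) from the Streeter–Phelps equation and solving for t gives
t_c = ln[(k_a/k_d)(1 − D₀(k_a−k_d)/(k_d L₀))] / (k_a−k_d).
Here k_a−k_d = 1.825 d⁻¹ and 1 − D₀(k_a−k_d)/(k_d L₀) = 1 − 0.210×1.825/(0.0852×37.6) = 0.8804, so
t_c = ln(22.42 × 0.8804) / 1.825 = 2.982 / 1.825 = 1.634 d.
D_c = (k_d/k_a) L₀ e^(−k_d t_c) = (0.0852/1.91) × 37.6 × e^(−0.0852×1.634) = 0.04461 × 37.6 × 0.8700 = 1.459 mg/L.

t_c ≈ 1.63 d; D_c ≈ 1.46 mg/L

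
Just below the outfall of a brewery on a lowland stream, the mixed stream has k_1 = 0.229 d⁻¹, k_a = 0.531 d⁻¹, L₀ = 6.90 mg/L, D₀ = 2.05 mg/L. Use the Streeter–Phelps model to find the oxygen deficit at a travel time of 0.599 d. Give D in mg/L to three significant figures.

D ≈ 2.25 mg/L

k_1 L₀/(k_a−k_1) = 0.229×6.90/(0.531−0.229) = 1.580/0.3020 = 5.232 mg/L.
e^(−k_1 t) = e^(−0.229×0.5990) = 0.8718; e^(−k_a t) = e^(−0.531×0.5990) = 0.7276.
D = 5.232 × (0.8718 − 0.7276) + 2.05 × 0.7276 = 0.7548 + 1.491 = 2.246 mg/L.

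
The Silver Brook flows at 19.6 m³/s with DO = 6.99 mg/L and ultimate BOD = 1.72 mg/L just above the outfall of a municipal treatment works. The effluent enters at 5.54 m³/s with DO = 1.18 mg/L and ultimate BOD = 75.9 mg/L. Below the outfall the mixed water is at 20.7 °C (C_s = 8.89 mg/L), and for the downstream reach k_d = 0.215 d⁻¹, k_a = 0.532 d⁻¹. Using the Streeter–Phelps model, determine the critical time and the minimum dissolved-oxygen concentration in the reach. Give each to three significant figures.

Mixed DO = (19.6×6.99 + 5.54×1.18)/(19.6+5.54) = 143.5/25.14 = 5.710 mg/L.
Mixed L₀ = (19.6×1.72 + 5.54×75.9)/(25.14) = 454.2/25.14 = 18.07 mg/L.
Initial deficit D₀ = C_s − DO₀ = 8.89 − 5.710 = 3.180 mg/L.
t_c = (1/0.3170) ln[(0.532/0.215)(1 − 3.180×0.3170/(0.215×18.07))] = 3.155 × ln(1.832) = 1.910 d.
D_c = (0.215/0.532) × 18.07 × e^(−0.215×1.910) = 0.4041 × 18.07 × 0.6632 = 4.842 mg/L.
Minimum DO = 8.89 − 4.842 = 4.048 mg/L.

t_c ≈ 1.91 d; minimum DO ≈ 4.05 mg/L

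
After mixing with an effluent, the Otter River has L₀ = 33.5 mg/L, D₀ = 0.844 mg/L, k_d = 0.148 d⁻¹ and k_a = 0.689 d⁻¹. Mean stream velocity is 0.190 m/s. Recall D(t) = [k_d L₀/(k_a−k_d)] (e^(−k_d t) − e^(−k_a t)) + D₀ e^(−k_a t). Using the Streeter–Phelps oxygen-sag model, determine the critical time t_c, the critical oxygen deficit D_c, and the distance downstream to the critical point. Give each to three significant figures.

t_c ≈ 2.66 d; D_c ≈ 4.85 mg/L; x_c ≈ 43.7 km

With k_a/k_d = 4.655 and 1 − D₀(k_a−k_d)/(k_d L₀) = 0.9079,
t_c = ln(4.655 × 0.9079) / (0.689 − 0.148) = ln(4.227) / 0.5410 = 1.441/0.5410 = 2.664 d.
L(t_c) = L₀ e^(−k_d t_c) = 33.5 × 0.6741 = 22.58 mg/L, and at the critical point k_a D_c = k_d L, so D_c = (0.148/0.689) × 22.58 = 4.851 mg/L.
x_c = v t_c = 0.190 m/s × 2.664 d × 86400 s/d = 43740 m ≈ 43.7 km.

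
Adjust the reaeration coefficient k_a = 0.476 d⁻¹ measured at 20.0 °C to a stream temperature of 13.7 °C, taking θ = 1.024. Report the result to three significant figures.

k_a(T₂) = k_a(T₁) · θ^(T₂−T₁) = 0.476 × 1.024^(13.7−20.0)
= 0.476 × 1.024^-6.30 = 0.476 × 0.8612 = 0.4099 d⁻¹.

k_a ≈ 0.410 d⁻¹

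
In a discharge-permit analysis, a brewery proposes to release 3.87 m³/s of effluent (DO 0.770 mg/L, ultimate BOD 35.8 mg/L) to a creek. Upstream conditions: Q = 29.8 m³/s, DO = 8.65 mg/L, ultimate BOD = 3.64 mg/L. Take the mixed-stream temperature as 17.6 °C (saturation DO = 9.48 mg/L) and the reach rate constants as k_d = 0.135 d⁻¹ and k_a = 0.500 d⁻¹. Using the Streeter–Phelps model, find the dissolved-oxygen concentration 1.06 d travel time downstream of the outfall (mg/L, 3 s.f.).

DO ≈ 7.70 mg/L

Mixed DO = (29.8×8.65 + 3.87×0.770)/(29.8+3.87) = 260.7/33.67 = 7.744 mg/L.
Mixed L₀ = (29.8×3.64 + 3.87×35.8)/(33.67) = 247.0/33.67 = 7.336 mg/L.
Initial deficit D₀ = C_s − DO₀ = 9.48 − 7.744 = 1.736 mg/L.
D(1.06) = [0.135×7.336/(0.500−0.135)](e^(−0.135×1.06) − e^(−0.500×1.06)) + 1.736 e^(−0.500×1.06)
= 2.713 × (0.8667 − 0.5886) + 1.736 × 0.5886 = 1.776 mg/L.
DO = 9.48 − 1.776 = 7.704 mg/L.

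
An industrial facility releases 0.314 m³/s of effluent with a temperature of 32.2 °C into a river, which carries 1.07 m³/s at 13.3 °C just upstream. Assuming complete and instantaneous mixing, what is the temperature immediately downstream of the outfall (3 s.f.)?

Flow-weighted mixing: C = (Q_r C_r + Q_w C_w)/(Q_r + Q_w)
= (1.07×13.3 + 0.314×32.2)/(1.07 + 0.314) = 24.34/1.384 = 17.59 °C.

17.6 °C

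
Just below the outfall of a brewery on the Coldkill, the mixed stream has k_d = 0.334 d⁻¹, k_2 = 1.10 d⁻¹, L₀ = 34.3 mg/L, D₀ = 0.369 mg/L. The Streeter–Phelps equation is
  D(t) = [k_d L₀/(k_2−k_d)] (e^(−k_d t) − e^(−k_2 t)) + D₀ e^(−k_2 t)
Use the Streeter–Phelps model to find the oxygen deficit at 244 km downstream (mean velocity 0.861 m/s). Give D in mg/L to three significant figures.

Travel time t = x/v = 244 km / (0.861 m/s) = 244000 m / 0.861 m/s = 283400 s = 3.280 d.
k_d L₀/(k_2−k_d) = 0.334×34.3/(1.10−0.334) = 11.46/0.7660 = 14.96 mg/L.
e^(−k_d t) = e^(−0.334×3.280) = 0.3344; e^(−k_2 t) = e^(−1.10×3.280) = 0.02711.
D = 14.96 × (0.3344 − 0.02711) + 0.369 × 0.02711 = 4.595 + 0.01000 = 4.605 mg/L.

D ≈ 4.61 mg/L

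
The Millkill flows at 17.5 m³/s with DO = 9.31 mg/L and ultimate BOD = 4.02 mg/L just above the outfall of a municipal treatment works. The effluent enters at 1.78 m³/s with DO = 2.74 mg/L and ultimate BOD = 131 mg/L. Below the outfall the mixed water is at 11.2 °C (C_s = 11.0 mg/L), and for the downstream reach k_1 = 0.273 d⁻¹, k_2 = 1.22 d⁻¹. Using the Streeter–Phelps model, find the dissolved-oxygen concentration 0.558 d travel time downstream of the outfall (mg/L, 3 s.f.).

Mixed DO = (17.5×9.31 + 1.78×2.74)/(17.5+1.78) = 167.8/19.28 = 8.703 mg/L.
Mixed L₀ = (17.5×4.02 + 1.78×131)/(19.28) = 303.5/19.28 = 15.74 mg/L.
Initial deficit D₀ = C_s − DO₀ = 11.0 − 8.703 = 2.297 mg/L.
D(0.558) = [0.273×15.74/(1.22−0.273)](e^(−0.273×0.558) − e^(−1.22×0.558)) + 2.297 e^(−1.22×0.558)
= 4.538 × (0.8587 − 0.5062) + 2.297 × 0.5062 = 2.762 mg/L.
DO = 11.0 − 2.762 = 8.238 mg/L.

DO ≈ 8.24 mg/L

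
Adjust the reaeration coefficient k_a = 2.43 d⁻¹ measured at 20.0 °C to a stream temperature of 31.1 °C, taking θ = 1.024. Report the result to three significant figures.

k_a(T₂) = k_a(T₁) · θ^(T₂−T₁) = 2.43 × 1.024^(31.1−20.0)
= 2.43 × 1.024^11.1 = 2.43 × 1.301 = 3.162 d⁻¹.

k_a ≈ 3.16 d⁻¹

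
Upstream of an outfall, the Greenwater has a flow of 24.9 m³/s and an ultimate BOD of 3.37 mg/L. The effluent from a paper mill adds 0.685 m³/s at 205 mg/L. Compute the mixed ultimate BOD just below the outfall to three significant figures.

8.77 mg/L

Flow-weighted mixing: C = (Q_r C_r + Q_w C_w)/(Q_r + Q_w)
= (24.9×3.37 + 0.685×205)/(24.9 + 0.685) = 224.3/25.58 = 8.768 mg/L.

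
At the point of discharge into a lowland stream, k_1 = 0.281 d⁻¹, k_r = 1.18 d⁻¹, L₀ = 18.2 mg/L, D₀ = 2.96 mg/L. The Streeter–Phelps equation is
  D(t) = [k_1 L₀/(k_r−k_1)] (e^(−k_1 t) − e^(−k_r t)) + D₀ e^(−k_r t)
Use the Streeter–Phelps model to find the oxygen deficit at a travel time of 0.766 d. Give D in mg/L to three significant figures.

D ≈ 3.48 mg/L

k_1 L₀/(k_r−k_1) = 0.281×18.2/(1.18−0.281) = 5.114/0.8990 = 5.689 mg/L.
e^(−k_1 t) = e^(−0.281×0.7660) = 0.8063; e^(−k_r t) = e^(−1.18×0.7660) = 0.4050.
D = 5.689 × (0.8063 − 0.4050) + 2.96 × 0.4050 = 2.283 + 1.199 = 3.482 mg/L.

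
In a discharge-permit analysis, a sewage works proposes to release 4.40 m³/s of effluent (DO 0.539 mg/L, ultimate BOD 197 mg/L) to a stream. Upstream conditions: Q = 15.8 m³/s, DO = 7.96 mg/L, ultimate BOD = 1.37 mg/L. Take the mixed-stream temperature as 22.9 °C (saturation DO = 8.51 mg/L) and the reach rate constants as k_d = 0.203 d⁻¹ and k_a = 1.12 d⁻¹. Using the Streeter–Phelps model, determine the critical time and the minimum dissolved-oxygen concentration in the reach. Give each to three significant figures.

t_c ≈ 1.59 d; minimum DO ≈ 2.73 mg/L

Mixed DO = (15.8×7.96 + 4.40×0.539)/(15.8+4.40) = 128.1/20.20 = 6.344 mg/L.
Mixed L₀ = (15.8×1.37 + 4.40×197)/(20.20) = 888.4/20.20 = 43.98 mg/L.
Initial deficit D₀ = C_s − DO₀ = 8.51 − 6.344 = 2.166 mg/L.
t_c = (1/0.9170) ln[(1.12/0.203)(1 − 2.166×0.9170/(0.203×43.98))] = 1.091 × ln(4.290) = 1.588 d.
D_c = (0.203/1.12) × 43.98 × e^(−0.203×1.588) = 0.1812 × 43.98 × 0.7244 = 5.775 mg/L.
Minimum DO = 8.51 − 5.775 = 2.735 mg/L.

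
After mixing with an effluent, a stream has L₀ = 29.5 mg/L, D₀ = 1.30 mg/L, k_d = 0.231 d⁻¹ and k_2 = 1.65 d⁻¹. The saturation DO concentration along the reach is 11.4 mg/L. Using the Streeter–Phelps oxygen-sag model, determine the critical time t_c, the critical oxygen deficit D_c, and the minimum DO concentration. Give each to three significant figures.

t_c ≈ 1.16 d; D_c ≈ 3.16 mg/L; min DO ≈ 8.24 mg/L

With k_2/k_d = 7.143 and 1 − D₀(k_2−k_d)/(k_d L₀) = 0.7293,
t_c = ln(7.143 × 0.7293) / (1.65 − 0.231) = ln(5.209) / 1.419 = 1.650/1.419 = 1.163 d.
D_c = (k_d/k_2) L₀ e^(−k_d t_c) = (0.231/1.65) × 29.5 × e^(−0.231×1.163) = 0.1400 × 29.5 × 0.7644 = 3.157 mg/L.
Minimum DO = C_s − D_c = 11.4 − 3.157 = 8.243 mg/L.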